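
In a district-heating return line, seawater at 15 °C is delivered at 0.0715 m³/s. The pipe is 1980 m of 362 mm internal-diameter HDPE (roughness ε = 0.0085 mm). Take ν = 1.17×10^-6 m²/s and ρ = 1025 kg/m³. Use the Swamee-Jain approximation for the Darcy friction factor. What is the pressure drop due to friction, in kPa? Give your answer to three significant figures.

V = 4Q/(πD²) = 4·0.0715/(π·0.362²) = 0.6947 m/s
Re = VD/ν = 0.6947·0.362/1.17×10^-6 = 2.15×10^5 → turbulent
ε/D = 0.0085/362 = 2.35×10^-5
Swamee-Jain: f = 0.01554
h_f = f(L/D)V²/(2g) = 0.01554·(1980/0.362)·0.6947²/(2·9.81) = 2.091 m
Δp = ρg·h_f = 1025·9.81·2.091 = 21.02 kPa

Δp ≈ 21.0 kPa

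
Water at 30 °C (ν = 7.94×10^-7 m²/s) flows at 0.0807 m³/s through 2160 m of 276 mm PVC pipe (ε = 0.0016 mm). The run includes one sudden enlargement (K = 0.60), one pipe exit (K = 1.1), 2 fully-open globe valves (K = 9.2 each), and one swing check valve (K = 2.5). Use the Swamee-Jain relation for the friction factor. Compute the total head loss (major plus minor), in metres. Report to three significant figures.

V = 4Q/(πD²) = 1.349 m/s; V²/2g = 0.09273 m
Re = 4.69×10^5, ε/D = 5.80×10^-6 → f = 0.01333 (Swamee-Jain)
Major: h_f = f(L/D)·V²/2g = 0.01333·7826·0.09273 = 9.676 m
Minor: ΣK = 22.6; h_m = ΣK·V²/2g = 2.096 m
Total H_L = 9.676 + 2.096 = 11.77 m

H_L ≈ 11.8 m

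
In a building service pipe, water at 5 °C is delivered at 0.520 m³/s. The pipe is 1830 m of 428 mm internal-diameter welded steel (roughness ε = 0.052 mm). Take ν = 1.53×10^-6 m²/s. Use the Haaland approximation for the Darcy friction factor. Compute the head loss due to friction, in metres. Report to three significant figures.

V = 4Q/(πD²) = 4·0.520/(π·0.428²) = 3.614 m/s
Re = VD/ν = 3.614·0.428/1.53×10^-6 = 1.01×10^6 → turbulent
ε/D = 0.052/428 = 1.21×10^-4
Haaland: f = 0.01362
h_f = f(L/D)V²/(2g) = 0.01362·(1830/0.428)·3.614²/(2·9.81) = 38.78 m

h_f ≈ 38.8 m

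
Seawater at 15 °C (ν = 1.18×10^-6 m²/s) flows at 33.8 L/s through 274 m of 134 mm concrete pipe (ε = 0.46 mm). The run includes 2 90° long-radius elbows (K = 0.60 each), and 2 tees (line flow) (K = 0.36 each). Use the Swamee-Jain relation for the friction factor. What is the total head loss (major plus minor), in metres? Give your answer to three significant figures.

V = 4Q/(πD²) = 2.397 m/s; V²/2g = 0.2928 m
Re = 2.72×10^5, ε/D = 0.00343 → f = 0.02779 (Swamee-Jain)
Major: h_f = f(L/D)·V²/2g = 0.02779·2045·0.2928 = 16.64 m
Minor: ΣK = 1.92; h_m = ΣK·V²/2g = 0.5621 m
Total H_L = 16.64 + 0.5621 = 17.20 m

H_L ≈ 17.2 m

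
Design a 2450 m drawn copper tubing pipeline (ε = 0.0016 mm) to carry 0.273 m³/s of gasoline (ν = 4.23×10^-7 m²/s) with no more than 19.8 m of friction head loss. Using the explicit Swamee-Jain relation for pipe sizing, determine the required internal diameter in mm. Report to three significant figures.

D ≈ 382 mm

Swamee-Jain (Type III): D = 0.66·[ε^1.25·(LQ²/(gh_f))^4.75 + ν·Q^9.4·(L/(gh_f))^5.2]^0.04
LQ²/(gh_f) = 0.9401; L/(gh_f) = 12.61
Term 1 = ε^1.25·(…)^4.75 = 4.24×10^-8; Term 2 = ν·Q^9.4·(…)^5.2 = 1.12×10^-6
D = 0.66·(4.24×10^-8 + 1.12×10^-6)^0.04 = 0.3821 m = 382 mm
Check: V = 2.38 m/s, Re = 2.15×10^6, f = 0.01041, h_f = 19.3 m ≈ 19.8 m ✓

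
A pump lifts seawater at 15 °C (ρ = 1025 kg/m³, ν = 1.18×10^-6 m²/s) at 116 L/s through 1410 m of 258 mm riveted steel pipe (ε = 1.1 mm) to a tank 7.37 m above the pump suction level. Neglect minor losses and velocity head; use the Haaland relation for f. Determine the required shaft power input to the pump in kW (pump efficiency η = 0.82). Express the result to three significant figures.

V = 4Q/(πD²) = 2.219 m/s; Re = 4.85×10^5; ε/D = 0.00426; f = 0.02921
h_f = f(L/D)V²/2g = 40.06 m
Total head H = z + h_f = 7.37 + 40.06 = 47.43 m
P_hyd = ρgQH = 1025·9.81·0.116·47.43 = 55.32 kW
P_shaft = P_hyd/η = 55.32/0.82 = 67.47 kW

P_shaft ≈ 67.5 kW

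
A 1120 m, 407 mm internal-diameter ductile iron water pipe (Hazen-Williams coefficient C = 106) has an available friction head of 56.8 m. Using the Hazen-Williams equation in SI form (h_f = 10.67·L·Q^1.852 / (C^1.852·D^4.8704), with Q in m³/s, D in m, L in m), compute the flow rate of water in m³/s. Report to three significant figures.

Q ≈ 0.555 m³/s

Rearranging: Q = [h_f·C^1.852·D^4.8704 / (10.67·L)]^(1/1.852)
Q = [56.8·106^1.852·0.407^4.8704 / (10.67·1120)]^0.540 = 0.5550 m³/s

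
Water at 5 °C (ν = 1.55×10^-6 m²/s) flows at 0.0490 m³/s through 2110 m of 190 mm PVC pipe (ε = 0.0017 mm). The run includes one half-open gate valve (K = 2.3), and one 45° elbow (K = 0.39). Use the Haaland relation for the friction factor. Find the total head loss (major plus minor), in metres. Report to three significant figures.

H_L ≈ 26.4 m

V = 4Q/(πD²) = 1.728 m/s; V²/2g = 0.1522 m
Re = 2.12×10^5, ε/D = 8.95×10^-6 → f = 0.01538 (Haaland)
Major: h_f = f(L/D)·V²/2g = 0.01538·11105·0.1522 = 26.00 m
Minor: ΣK = 2.69; h_m = ΣK·V²/2g = 0.4095 m
Total H_L = 26.00 + 0.4095 = 26.41 m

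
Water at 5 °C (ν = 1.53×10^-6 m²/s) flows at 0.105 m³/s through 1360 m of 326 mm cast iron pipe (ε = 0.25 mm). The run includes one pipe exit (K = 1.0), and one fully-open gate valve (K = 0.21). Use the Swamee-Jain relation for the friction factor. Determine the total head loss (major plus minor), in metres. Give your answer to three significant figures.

H_L ≈ 6.77 m

V = 4Q/(πD²) = 1.258 m/s; V²/2g = 0.08065 m
Re = 2.68×10^5, ε/D = 7.67×10^-4 → f = 0.01984 (Swamee-Jain)
Major: h_f = f(L/D)·V²/2g = 0.01984·4172·0.08065 = 6.676 m
Minor: ΣK = 1.21; h_m = ΣK·V²/2g = 0.09759 m
Total H_L = 6.676 + 0.09759 = 6.773 m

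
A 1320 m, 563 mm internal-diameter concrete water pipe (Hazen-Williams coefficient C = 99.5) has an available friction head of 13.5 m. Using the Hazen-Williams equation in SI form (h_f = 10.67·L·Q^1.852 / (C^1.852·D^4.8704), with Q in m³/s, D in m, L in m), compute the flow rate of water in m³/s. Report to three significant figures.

Q ≈ 0.515 m³/s

Rearranging: Q = [h_f·C^1.852·D^4.8704 / (10.67·L)]^(1/1.852)
Q = [13.5·99.5^1.852·0.563^4.8704 / (10.67·1320)]^0.540 = 0.5151 m³/s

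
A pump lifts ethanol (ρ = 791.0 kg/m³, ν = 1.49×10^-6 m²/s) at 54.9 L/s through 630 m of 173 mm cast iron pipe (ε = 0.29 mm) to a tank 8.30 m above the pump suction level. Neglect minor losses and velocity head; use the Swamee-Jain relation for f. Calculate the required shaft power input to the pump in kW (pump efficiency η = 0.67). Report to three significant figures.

V = 4Q/(πD²) = 2.336 m/s; Re = 2.71×10^5; ε/D = 0.00168; f = 0.02326
h_f = f(L/D)V²/2g = 23.55 m
Total head H = z + h_f = 8.30 + 23.55 = 31.85 m
P_hyd = ρgQH = 791.0·9.81·0.0549·31.85 = 13.57 kW
P_shaft = P_hyd/η = 13.57/0.67 = 20.25 kW

P_shaft ≈ 20.3 kW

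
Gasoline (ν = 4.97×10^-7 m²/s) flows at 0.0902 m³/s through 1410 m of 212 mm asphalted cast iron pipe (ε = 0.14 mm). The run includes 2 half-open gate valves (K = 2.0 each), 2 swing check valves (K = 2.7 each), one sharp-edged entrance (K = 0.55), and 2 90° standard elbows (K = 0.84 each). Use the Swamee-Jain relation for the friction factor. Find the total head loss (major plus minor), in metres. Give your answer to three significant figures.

V = 4Q/(πD²) = 2.555 m/s; V²/2g = 0.3328 m
Re = 1.09×10^6, ε/D = 6.60×10^-4 → f = 0.01826 (Swamee-Jain)
Major: h_f = f(L/D)·V²/2g = 0.01826·6651·0.3328 = 40.43 m
Minor: ΣK = 11.6; h_m = ΣK·V²/2g = 3.871 m
Total H_L = 40.43 + 3.871 = 44.30 m

H_L ≈ 44.3 m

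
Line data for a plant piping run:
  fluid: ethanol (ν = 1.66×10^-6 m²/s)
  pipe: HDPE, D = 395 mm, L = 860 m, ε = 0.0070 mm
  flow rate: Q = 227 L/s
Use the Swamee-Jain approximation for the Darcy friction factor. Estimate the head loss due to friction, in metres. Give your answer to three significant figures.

V = 4Q/(πD²) = 4·0.227/(π·0.395²) = 1.852 m/s
Re = VD/ν = 1.852·0.395/1.66×10^-6 = 4.41×10^5 → turbulent
ε/D = 0.0070/395 = 1.77×10^-5
Swamee-Jain: f = 0.01365
h_f = f(L/D)V²/(2g) = 0.01365·(860/0.395)·1.852²/(2·9.81) = 5.198 m

h_f ≈ 5.20 m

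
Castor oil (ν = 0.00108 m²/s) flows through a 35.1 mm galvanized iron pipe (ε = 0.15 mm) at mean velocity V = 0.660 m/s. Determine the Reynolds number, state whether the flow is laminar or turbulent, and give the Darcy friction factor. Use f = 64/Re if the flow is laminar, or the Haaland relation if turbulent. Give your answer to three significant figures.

Re ≈ 21.4; laminar; f = 64/Re ≈ 2.98

Re = VD/ν = 0.6600·0.0351/0.00108 = 21.4
Re < 2300 → laminar → f = 64/Re = 2.984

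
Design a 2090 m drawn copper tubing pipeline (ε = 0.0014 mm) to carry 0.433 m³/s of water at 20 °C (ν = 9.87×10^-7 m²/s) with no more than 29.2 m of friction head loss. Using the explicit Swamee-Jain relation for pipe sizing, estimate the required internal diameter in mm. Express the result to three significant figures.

D ≈ 419 mm

Swamee-Jain (Type III): D = 0.66·[ε^1.25·(LQ²/(gh_f))^4.75 + ν·Q^9.4·(L/(gh_f))^5.2]^0.04
LQ²/(gh_f) = 1.368; L/(gh_f) = 7.296
Term 1 = ε^1.25·(…)^4.75 = 2.13×10^-7; Term 2 = ν·Q^9.4·(…)^5.2 = 1.16×10^-5
D = 0.66·(2.13×10^-7 + 1.16×10^-5)^0.04 = 0.4193 m = 419 mm
Check: V = 3.14 m/s, Re = 1.33×10^6, f = 0.01117, h_f = 27.9 m ≈ 29.2 m ✓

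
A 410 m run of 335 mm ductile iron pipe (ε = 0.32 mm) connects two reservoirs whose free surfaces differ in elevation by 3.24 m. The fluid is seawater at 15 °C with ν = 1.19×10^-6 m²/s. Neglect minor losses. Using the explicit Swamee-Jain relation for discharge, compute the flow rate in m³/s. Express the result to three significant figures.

Swamee-Jain (Type II): Q = -0.965·√(gD⁵h_f/L)·ln[ε/(3.7D) + √(3.17ν²L/(gD³h_f))]
√(gD⁵h_f/L) = √(9.81·0.335⁵·3.24/410) = 0.01809
ε/(3.7D) = 2.58×10^-4; √(3.17ν²L/(gD³h_f)) = 3.92×10^-5
Q = -0.965·0.01809·ln(2.974×10^-4) = 0.1417 m³/s
Check: V = 1.61 m/s, Re = 4.53×10^5, f = 0.02022, h_f = 3.26 m ≈ 3.24 m ✓

Q ≈ 0.142 m³/s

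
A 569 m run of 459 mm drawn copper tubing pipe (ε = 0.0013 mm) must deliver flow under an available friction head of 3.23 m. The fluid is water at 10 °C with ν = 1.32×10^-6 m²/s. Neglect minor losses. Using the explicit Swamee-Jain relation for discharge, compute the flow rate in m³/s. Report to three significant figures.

Q ≈ 0.336 m³/s

Swamee-Jain (Type II): Q = -0.965·√(gD⁵h_f/L)·ln[ε/(3.7D) + √(3.17ν²L/(gD³h_f))]
√(gD⁵h_f/L) = √(9.81·0.459⁵·3.23/569) = 0.03368
ε/(3.7D) = 7.65×10^-7; √(3.17ν²L/(gD³h_f)) = 3.20×10^-5
Q = -0.965·0.03368·ln(3.279×10^-5) = 0.3356 m³/s
Check: V = 2.03 m/s, Re = 7.05×10^5, f = 0.01238, h_f = 3.22 m ≈ 3.23 m ✓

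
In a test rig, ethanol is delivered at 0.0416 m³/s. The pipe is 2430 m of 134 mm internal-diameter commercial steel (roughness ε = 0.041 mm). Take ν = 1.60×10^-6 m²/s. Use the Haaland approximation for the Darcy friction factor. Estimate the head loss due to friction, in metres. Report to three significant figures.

h_f ≈ 138 m

V = 4Q/(πD²) = 4·0.0416/(π·0.134²) = 2.950 m/s
Re = VD/ν = 2.950·0.134/1.60×10^-6 = 2.47×10^5 → turbulent
ε/D = 0.041/134 = 3.06×10^-4
Haaland: f = 0.01716
h_f = f(L/D)V²/(2g) = 0.01716·(2430/0.134)·2.950²/(2·9.81) = 138.0 m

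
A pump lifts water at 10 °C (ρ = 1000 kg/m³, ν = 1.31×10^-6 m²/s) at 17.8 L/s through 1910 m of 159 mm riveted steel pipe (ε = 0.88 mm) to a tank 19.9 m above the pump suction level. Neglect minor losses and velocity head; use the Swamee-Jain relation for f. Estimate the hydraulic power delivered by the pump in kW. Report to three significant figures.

V = 4Q/(πD²) = 0.8965 m/s; Re = 1.09×10^5; ε/D = 0.00553; f = 0.03238
h_f = f(L/D)V²/2g = 15.93 m
Total head H = z + h_f = 19.9 + 15.93 = 35.83 m
P_hyd = ρgQH = 1000·9.81·0.0178·35.83 = 6.257 kW

P_hyd ≈ 6.26 kW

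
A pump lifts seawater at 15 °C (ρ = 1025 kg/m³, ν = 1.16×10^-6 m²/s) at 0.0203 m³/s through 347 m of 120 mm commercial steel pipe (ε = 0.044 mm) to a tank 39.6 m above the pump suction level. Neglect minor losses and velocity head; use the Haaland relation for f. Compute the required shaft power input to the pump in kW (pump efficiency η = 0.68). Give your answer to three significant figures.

P_shaft ≈ 14.5 kW

V = 4Q/(πD²) = 1.795 m/s; Re = 1.86×10^5; ε/D = 3.67×10^-4; f = 0.01804
h_f = f(L/D)V²/2g = 8.567 m
Total head H = z + h_f = 39.6 + 8.567 = 48.17 m
P_hyd = ρgQH = 1025·9.81·0.0203·48.17 = 9.832 kW
P_shaft = P_hyd/η = 9.832/0.68 = 14.46 kW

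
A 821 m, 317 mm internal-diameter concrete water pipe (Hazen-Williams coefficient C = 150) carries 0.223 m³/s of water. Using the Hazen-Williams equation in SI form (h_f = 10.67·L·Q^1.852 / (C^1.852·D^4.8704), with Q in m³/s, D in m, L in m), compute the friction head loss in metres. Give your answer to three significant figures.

h_f ≈ 13.7 m

h_f = 10.67·821·0.223^1.852 / (150^1.852·0.317^4.8704) = 13.66 m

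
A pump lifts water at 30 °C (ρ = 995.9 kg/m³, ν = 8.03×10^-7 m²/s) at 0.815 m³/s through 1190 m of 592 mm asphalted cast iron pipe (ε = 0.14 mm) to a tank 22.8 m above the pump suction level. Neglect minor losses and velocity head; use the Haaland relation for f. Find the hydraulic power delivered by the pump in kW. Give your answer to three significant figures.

P_hyd ≈ 286 kW

V = 4Q/(πD²) = 2.961 m/s; Re = 2.18×10^6; ε/D = 2.36×10^-4; f = 0.01460
h_f = f(L/D)V²/2g = 13.11 m
Total head H = z + h_f = 22.8 + 13.11 = 35.91 m
P_hyd = ρgQH = 995.9·9.81·0.815·35.91 = 286.0 kW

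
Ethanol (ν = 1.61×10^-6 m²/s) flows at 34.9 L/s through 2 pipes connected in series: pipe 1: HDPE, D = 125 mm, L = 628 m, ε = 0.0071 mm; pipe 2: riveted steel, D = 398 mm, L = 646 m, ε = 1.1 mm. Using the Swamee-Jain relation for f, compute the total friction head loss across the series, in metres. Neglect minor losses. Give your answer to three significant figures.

Pipe 1: V = 2.844 m/s, Re = 2.21×10^5, ε/D = 5.68×10^-5, f = 0.01577, h_1 = f(L/D)V²/2g = 32.66 m
Pipe 2: V = 0.2805 m/s, Re = 6.93×10^4, ε/D = 0.00276, f = 0.02777, h_2 = f(L/D)V²/2g = 0.1808 m
Series → Q common, losses add: H = Σh = 32.84 m

H ≈ 32.8 m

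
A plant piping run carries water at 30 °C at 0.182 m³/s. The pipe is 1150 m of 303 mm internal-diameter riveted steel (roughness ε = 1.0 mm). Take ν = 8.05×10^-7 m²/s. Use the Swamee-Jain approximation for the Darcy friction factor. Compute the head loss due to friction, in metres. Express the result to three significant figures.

h_f ≈ 33.4 m

V = 4Q/(πD²) = 4·0.182/(π·0.303²) = 2.524 m/s
Re = VD/ν = 2.524·0.303/8.05×10^-7 = 9.50×10^5 → turbulent
ε/D = 1.0/303 = 0.00330
Swamee-Jain: f = 0.02708
h_f = f(L/D)V²/(2g) = 0.02708·(1150/0.303)·2.524²/(2·9.81) = 33.38 m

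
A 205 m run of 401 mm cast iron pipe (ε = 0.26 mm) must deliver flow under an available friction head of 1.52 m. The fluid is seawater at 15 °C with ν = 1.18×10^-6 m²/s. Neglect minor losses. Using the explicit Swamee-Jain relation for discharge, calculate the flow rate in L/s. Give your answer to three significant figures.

Swamee-Jain (Type II): Q = -0.965·√(gD⁵h_f/L)·ln[ε/(3.7D) + √(3.17ν²L/(gD³h_f))]
√(gD⁵h_f/L) = √(9.81·0.401⁵·1.52/205) = 0.02746
ε/(3.7D) = 1.75×10^-4; √(3.17ν²L/(gD³h_f)) = 3.07×10^-5
Q = -0.965·0.02746·ln(2.059×10^-4) = 0.2249 m³/s
Check: V = 1.78 m/s, Re = 6.05×10^5, f = 0.01851, h_f = 1.53 m ≈ 1.52 m ✓

Q ≈ 225 L/s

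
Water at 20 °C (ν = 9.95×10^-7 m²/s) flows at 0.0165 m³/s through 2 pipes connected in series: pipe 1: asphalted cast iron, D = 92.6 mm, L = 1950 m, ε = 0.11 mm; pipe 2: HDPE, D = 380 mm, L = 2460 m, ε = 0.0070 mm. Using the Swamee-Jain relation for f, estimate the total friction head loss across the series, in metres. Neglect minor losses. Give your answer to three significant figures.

Pipe 1: V = 2.450 m/s, Re = 2.28×10^5, ε/D = 0.00119, f = 0.02176, h_1 = f(L/D)V²/2g = 140.2 m
Pipe 2: V = 0.1455 m/s, Re = 5.56×10^4, ε/D = 1.84×10^-5, f = 0.02036, h_2 = f(L/D)V²/2g = 0.1422 m
Series → Q common, losses add: H = Σh = 140.3 m

H ≈ 140 m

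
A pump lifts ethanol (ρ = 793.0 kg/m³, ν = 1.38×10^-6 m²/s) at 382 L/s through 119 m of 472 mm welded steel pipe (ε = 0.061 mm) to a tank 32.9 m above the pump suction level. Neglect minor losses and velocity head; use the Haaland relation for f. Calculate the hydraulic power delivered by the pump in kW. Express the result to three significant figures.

P_hyd ≈ 100 kW

V = 4Q/(πD²) = 2.183 m/s; Re = 7.47×10^5; ε/D = 1.29×10^-4; f = 0.01405
h_f = f(L/D)V²/2g = 0.8603 m
Total head H = z + h_f = 32.9 + 0.8603 = 33.76 m
P_hyd = ρgQH = 793.0·9.81·0.382·33.76 = 100.3 kW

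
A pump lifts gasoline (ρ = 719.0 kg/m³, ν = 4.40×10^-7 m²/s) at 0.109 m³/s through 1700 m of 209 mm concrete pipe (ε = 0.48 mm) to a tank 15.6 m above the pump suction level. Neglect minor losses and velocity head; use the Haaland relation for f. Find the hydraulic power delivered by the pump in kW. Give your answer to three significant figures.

P_hyd ≈ 90.7 kW

V = 4Q/(πD²) = 3.177 m/s; Re = 1.51×10^6; ε/D = 0.00230; f = 0.02445
h_f = f(L/D)V²/2g = 102.3 m
Total head H = z + h_f = 15.6 + 102.3 = 117.9 m
P_hyd = ρgQH = 719.0·9.81·0.109·117.9 = 90.67 kW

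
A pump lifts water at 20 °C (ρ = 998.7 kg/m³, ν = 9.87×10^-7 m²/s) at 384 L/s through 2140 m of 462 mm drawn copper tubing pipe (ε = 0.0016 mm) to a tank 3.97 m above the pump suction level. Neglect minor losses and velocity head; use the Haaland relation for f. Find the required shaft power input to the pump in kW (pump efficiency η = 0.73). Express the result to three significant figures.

V = 4Q/(πD²) = 2.291 m/s; Re = 1.07×10^6; ε/D = 3.46×10^-6; f = 0.01151
h_f = f(L/D)V²/2g = 14.26 m
Total head H = z + h_f = 3.97 + 14.26 = 18.23 m
P_hyd = ρgQH = 998.7·9.81·0.384·18.23 = 68.59 kW
P_shaft = P_hyd/η = 68.59/0.73 = 93.95 kW

P_shaft ≈ 94.0 kW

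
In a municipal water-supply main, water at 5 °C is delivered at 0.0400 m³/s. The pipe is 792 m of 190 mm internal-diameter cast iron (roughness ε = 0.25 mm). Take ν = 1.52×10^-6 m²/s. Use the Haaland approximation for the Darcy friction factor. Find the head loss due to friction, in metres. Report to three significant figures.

h_f ≈ 9.40 m

V = 4Q/(πD²) = 4·0.0400/(π·0.190²) = 1.411 m/s
Re = VD/ν = 1.411·0.190/1.52×10^-6 = 1.76×10^5 → turbulent
ε/D = 0.25/190 = 0.00132
Haaland: f = 0.02222
h_f = f(L/D)V²/(2g) = 0.02222·(792/0.190)·1.411²/(2·9.81) = 9.397 m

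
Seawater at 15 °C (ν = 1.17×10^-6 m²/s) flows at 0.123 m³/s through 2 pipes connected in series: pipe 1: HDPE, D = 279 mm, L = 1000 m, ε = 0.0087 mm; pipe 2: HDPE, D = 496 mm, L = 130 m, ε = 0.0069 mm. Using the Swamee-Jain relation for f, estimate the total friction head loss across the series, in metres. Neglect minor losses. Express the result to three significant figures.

Pipe 1: V = 2.012 m/s, Re = 4.80×10^5, ε/D = 3.12×10^-5, f = 0.01366, h_1 = f(L/D)V²/2g = 10.10 m
Pipe 2: V = 0.6366 m/s, Re = 2.70×10^5, ε/D = 1.39×10^-5, f = 0.01482, h_2 = f(L/D)V²/2g = 0.08021 m
Series → Q common, losses add: H = Σh = 10.18 m

H ≈ 10.2 m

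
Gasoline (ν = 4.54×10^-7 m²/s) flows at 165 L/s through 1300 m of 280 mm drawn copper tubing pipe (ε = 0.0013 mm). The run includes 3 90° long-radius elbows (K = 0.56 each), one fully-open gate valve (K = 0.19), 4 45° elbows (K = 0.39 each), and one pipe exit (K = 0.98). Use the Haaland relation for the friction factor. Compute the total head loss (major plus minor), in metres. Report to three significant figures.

H_L ≈ 19.9 m

V = 4Q/(πD²) = 2.680 m/s; V²/2g = 0.3660 m
Re = 1.65×10^6, ε/D = 4.64×10^-6 → f = 0.01078 (Haaland)
Major: h_f = f(L/D)·V²/2g = 0.01078·4643·0.3660 = 18.32 m
Minor: ΣK = 4.41; h_m = ΣK·V²/2g = 1.614 m
Total H_L = 18.32 + 1.614 = 19.93 m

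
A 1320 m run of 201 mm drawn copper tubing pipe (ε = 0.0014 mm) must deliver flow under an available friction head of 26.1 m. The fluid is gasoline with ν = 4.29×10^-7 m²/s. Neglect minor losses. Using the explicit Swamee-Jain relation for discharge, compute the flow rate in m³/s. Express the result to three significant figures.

Q ≈ 0.0829 m³/s

Swamee-Jain (Type II): Q = -0.965·√(gD⁵h_f/L)·ln[ε/(3.7D) + √(3.17ν²L/(gD³h_f))]
√(gD⁵h_f/L) = √(9.81·0.201⁵·26.1/1320) = 0.007977
ε/(3.7D) = 1.88×10^-6; √(3.17ν²L/(gD³h_f)) = 1.92×10^-5
Q = -0.965·0.007977·ln(2.113×10^-5) = 0.08287 m³/s
Check: V = 2.61 m/s, Re = 1.22×10^6, f = 0.01142, h_f = 26.1 m ≈ 26.1 m ✓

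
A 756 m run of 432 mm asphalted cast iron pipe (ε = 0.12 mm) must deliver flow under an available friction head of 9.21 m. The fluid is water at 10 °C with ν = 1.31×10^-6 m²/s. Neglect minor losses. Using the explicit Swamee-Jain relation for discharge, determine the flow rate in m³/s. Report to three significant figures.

Q ≈ 0.377 m³/s

Swamee-Jain (Type II): Q = -0.965·√(gD⁵h_f/L)·ln[ε/(3.7D) + √(3.17ν²L/(gD³h_f))]
√(gD⁵h_f/L) = √(9.81·0.432⁵·9.21/756) = 0.04240
ε/(3.7D) = 7.51×10^-5; √(3.17ν²L/(gD³h_f)) = 2.38×10^-5
Q = -0.965·0.04240·ln(9.884×10^-5) = 0.3774 m³/s
Check: V = 2.57 m/s, Re = 8.49×10^5, f = 0.01568, h_f = 9.27 m ≈ 9.21 m ✓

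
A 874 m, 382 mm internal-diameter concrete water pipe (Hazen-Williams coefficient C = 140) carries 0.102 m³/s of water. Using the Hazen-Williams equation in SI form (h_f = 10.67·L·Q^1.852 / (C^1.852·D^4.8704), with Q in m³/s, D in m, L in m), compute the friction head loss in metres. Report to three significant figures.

h_f = 10.67·874·0.102^1.852 / (140^1.852·0.382^4.8704) = 1.565 m

h_f ≈ 1.56 m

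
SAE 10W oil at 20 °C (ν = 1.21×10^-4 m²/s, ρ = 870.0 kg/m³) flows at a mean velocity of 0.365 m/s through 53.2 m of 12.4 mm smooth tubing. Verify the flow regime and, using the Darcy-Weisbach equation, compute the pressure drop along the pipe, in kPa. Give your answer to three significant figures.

Re = VD/ν = 0.365·0.01240/1.21×10^-4 = 37.4 → laminar (Re < 2300)
f = 64/Re = 1.711
h_f = f(L/D)V²/(2g) = 1.711·(53.2/0.01240)·0.365²/(2·9.81) = 49.85 m
Δp = ρg·h_f = 870.0·9.81·49.85 = 425.4 kPa

Δp ≈ 425 kPa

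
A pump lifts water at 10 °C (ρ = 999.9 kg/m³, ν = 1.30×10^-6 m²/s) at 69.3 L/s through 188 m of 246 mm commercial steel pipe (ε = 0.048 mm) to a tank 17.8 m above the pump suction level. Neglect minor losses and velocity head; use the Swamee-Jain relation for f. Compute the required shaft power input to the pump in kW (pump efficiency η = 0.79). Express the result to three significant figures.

P_shaft ≈ 16.5 kW

V = 4Q/(πD²) = 1.458 m/s; Re = 2.76×10^5; ε/D = 1.95×10^-4; f = 0.01643
h_f = f(L/D)V²/2g = 1.360 m
Total head H = z + h_f = 17.8 + 1.360 = 19.16 m
P_hyd = ρgQH = 999.9·9.81·0.0693·19.16 = 13.02 kW
P_shaft = P_hyd/η = 13.02/0.79 = 16.49 kW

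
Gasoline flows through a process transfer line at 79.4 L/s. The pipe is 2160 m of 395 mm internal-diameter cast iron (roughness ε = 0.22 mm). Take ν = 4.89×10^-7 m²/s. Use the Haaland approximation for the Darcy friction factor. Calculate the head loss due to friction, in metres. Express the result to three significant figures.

V = 4Q/(πD²) = 4·0.0794/(π·0.395²) = 0.6479 m/s
Re = VD/ν = 0.6479·0.395/4.89×10^-7 = 5.23×10^5 → turbulent
ε/D = 0.22/395 = 5.57×10^-4
Haaland: f = 0.01790
h_f = f(L/D)V²/(2g) = 0.01790·(2160/0.395)·0.6479²/(2·9.81) = 2.094 m

h_f ≈ 2.09 m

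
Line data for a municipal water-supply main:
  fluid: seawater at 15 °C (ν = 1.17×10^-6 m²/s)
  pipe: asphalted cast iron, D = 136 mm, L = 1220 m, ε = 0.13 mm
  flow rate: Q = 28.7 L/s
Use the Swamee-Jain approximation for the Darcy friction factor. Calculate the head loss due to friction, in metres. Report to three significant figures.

h_f ≈ 37.2 m

V = 4Q/(πD²) = 4·0.0287/(π·0.136²) = 1.976 m/s
Re = VD/ν = 1.976·0.136/1.17×10^-6 = 2.30×10^5 → turbulent
ε/D = 0.13/136 = 9.56×10^-4
Swamee-Jain: f = 0.02084
h_f = f(L/D)V²/(2g) = 0.02084·(1220/0.136)·1.976²/(2·9.81) = 37.20 m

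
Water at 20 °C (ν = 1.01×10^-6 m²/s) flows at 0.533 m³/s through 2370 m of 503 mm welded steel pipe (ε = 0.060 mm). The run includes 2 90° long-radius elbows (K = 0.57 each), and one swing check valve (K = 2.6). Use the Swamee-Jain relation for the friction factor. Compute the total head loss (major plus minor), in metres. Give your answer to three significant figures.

V = 4Q/(πD²) = 2.682 m/s; V²/2g = 0.3667 m
Re = 1.34×10^6, ε/D = 1.19×10^-4 → f = 0.01351 (Swamee-Jain)
Major: h_f = f(L/D)·V²/2g = 0.01351·4712·0.3667 = 23.34 m
Minor: ΣK = 3.74; h_m = ΣK·V²/2g = 1.371 m
Total H_L = 23.34 + 1.371 = 24.71 m

H_L ≈ 24.7 m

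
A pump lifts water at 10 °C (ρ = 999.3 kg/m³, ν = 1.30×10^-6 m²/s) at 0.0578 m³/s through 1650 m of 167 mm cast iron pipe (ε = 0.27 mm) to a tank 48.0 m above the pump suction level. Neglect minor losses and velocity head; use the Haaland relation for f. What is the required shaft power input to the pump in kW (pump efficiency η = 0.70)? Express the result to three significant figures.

P_shaft ≈ 103 kW

V = 4Q/(πD²) = 2.639 m/s; Re = 3.39×10^5; ε/D = 0.00162; f = 0.02274
h_f = f(L/D)V²/2g = 79.74 m
Total head H = z + h_f = 48.0 + 79.74 = 127.7 m
P_hyd = ρgQH = 999.3·9.81·0.0578·127.7 = 72.38 kW
P_shaft = P_hyd/η = 72.38/0.70 = 103.4 kW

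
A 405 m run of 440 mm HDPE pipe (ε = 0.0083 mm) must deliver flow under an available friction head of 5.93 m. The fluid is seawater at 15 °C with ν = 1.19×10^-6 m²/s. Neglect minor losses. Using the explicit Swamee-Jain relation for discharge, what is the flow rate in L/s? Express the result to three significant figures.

Q ≈ 499 L/s

Swamee-Jain (Type II): Q = -0.965·√(gD⁵h_f/L)·ln[ε/(3.7D) + √(3.17ν²L/(gD³h_f))]
√(gD⁵h_f/L) = √(9.81·0.440⁵·5.93/405) = 0.04867
ε/(3.7D) = 5.10×10^-6; √(3.17ν²L/(gD³h_f)) = 1.92×10^-5
Q = -0.965·0.04867·ln(2.425×10^-5) = 0.4991 m³/s
Check: V = 3.28 m/s, Re = 1.21×10^6, f = 0.01174, h_f = 5.93 m ≈ 5.93 m ✓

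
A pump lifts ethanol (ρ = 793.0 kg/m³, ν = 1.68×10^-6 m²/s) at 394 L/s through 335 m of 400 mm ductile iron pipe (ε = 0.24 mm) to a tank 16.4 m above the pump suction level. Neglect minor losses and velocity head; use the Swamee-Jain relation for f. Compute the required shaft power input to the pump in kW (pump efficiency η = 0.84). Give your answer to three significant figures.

V = 4Q/(πD²) = 3.135 m/s; Re = 7.47×10^5; ε/D = 6.00×10^-4; f = 0.01810
h_f = f(L/D)V²/2g = 7.593 m
Total head H = z + h_f = 16.4 + 7.593 = 23.99 m
P_hyd = ρgQH = 793.0·9.81·0.394·23.99 = 73.54 kW
P_shaft = P_hyd/η = 73.54/0.84 = 87.55 kW

P_shaft ≈ 87.5 kW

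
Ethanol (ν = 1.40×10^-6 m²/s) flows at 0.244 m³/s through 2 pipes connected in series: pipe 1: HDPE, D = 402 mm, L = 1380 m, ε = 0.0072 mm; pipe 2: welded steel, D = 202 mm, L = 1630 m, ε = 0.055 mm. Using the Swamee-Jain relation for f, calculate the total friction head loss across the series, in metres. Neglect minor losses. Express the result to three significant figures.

H ≈ 377 m

Pipe 1: V = 1.922 m/s, Re = 5.52×10^5, ε/D = 1.79×10^-5, f = 0.01316, h_1 = f(L/D)V²/2g = 8.512 m
Pipe 2: V = 7.614 m/s, Re = 1.10×10^6, ε/D = 2.72×10^-4, f = 0.01544, h_2 = f(L/D)V²/2g = 368.1 m
Series → Q common, losses add: H = Σh = 376.6 m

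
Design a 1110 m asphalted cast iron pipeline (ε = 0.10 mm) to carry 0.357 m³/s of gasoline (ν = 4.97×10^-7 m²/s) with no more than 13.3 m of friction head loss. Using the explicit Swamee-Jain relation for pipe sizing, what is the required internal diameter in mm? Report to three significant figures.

D ≈ 425 mm

Swamee-Jain (Type III): D = 0.66·[ε^1.25·(LQ²/(gh_f))^4.75 + ν·Q^9.4·(L/(gh_f))^5.2]^0.04
LQ²/(gh_f) = 1.084; L/(gh_f) = 8.508
Term 1 = ε^1.25·(…)^4.75 = 1.47×10^-5; Term 2 = ν·Q^9.4·(…)^5.2 = 2.12×10^-6
D = 0.66·(1.47×10^-5 + 2.12×10^-6)^0.04 = 0.4252 m = 425 mm
Check: V = 2.51 m/s, Re = 2.15×10^6, f = 0.01469, h_f = 12.4 m ≈ 13.3 m ✓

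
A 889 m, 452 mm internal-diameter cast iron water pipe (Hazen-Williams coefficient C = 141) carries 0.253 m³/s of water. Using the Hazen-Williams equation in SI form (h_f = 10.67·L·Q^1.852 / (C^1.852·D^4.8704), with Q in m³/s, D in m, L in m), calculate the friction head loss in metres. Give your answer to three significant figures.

h_f ≈ 3.72 m

h_f = 10.67·889·0.253^1.852 / (141^1.852·0.452^4.8704) = 3.723 m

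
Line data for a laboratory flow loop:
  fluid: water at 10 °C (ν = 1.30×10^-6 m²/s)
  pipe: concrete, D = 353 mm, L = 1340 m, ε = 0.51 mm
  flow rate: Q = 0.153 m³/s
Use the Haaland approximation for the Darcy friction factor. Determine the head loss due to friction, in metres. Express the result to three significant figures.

h_f ≈ 10.4 m

V = 4Q/(πD²) = 4·0.153/(π·0.353²) = 1.563 m/s
Re = VD/ν = 1.563·0.353/1.30×10^-6 = 4.25×10^5 → turbulent
ε/D = 0.51/353 = 0.00144
Haaland: f = 0.02204
h_f = f(L/D)V²/(2g) = 0.02204·(1340/0.353)·1.563²/(2·9.81) = 10.42 m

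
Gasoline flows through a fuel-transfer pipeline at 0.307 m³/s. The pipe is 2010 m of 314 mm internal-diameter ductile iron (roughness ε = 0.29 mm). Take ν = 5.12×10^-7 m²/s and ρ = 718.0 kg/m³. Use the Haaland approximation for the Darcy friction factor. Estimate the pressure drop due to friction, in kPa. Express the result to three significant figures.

V = 4Q/(πD²) = 4·0.307/(π·0.314²) = 3.965 m/s
Re = VD/ν = 3.965·0.314/5.12×10^-7 = 2.43×10^6 → turbulent
ε/D = 0.29/314 = 9.24×10^-4
Haaland: f = 0.01942
h_f = f(L/D)V²/(2g) = 0.01942·(2010/0.314)·3.965²/(2·9.81) = 99.57 m
Δp = ρg·h_f = 718.0·9.81·99.57 = 701.3 kPa

Δp ≈ 701 kPa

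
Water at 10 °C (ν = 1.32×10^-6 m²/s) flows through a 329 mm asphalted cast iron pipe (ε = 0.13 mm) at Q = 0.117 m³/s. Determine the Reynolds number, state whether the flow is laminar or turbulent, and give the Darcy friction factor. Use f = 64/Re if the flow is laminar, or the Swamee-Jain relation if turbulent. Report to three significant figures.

V = 4Q/(πD²) = 1.376 m/s
Re = VD/ν = 1.376·0.329/1.32×10^-6 = 3.43×10^5
Re > 4000 → turbulent; ε/D = 3.95×10^-4
Swamee-Jain: f = 0.01751

Re ≈ 3.43×10^5; turbulent; f ≈ 0.0175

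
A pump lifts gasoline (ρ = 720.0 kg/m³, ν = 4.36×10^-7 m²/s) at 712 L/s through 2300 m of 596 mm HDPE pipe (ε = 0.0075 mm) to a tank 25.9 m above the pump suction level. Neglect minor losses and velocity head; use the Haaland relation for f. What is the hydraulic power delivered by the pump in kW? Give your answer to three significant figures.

P_hyd ≈ 195 kW

V = 4Q/(πD²) = 2.552 m/s; Re = 3.49×10^6; ε/D = 1.26×10^-5; f = 0.01003
h_f = f(L/D)V²/2g = 12.84 m
Total head H = z + h_f = 25.9 + 12.84 = 38.74 m
P_hyd = ρgQH = 720.0·9.81·0.712·38.74 = 194.8 kW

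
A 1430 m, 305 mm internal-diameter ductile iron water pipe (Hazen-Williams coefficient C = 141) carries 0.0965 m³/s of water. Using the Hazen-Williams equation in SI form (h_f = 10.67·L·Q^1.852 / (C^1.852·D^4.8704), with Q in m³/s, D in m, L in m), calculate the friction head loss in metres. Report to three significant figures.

h_f ≈ 6.83 m

h_f = 10.67·1430·0.0965^1.852 / (141^1.852·0.305^4.8704) = 6.826 m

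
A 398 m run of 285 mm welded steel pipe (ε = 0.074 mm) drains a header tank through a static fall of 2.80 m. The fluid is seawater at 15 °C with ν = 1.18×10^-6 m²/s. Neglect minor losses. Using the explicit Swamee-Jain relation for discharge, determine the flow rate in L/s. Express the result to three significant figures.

Swamee-Jain (Type II): Q = -0.965·√(gD⁵h_f/L)·ln[ε/(3.7D) + √(3.17ν²L/(gD³h_f))]
√(gD⁵h_f/L) = √(9.81·0.285⁵·2.80/398) = 0.01139
ε/(3.7D) = 7.02×10^-5; √(3.17ν²L/(gD³h_f)) = 5.26×10^-5
Q = -0.965·0.01139·ln(1.227×10^-4) = 0.09900 m³/s
Check: V = 1.55 m/s, Re = 3.75×10^5, f = 0.01642, h_f = 2.82 m ≈ 2.80 m ✓

Q ≈ 99.0 L/s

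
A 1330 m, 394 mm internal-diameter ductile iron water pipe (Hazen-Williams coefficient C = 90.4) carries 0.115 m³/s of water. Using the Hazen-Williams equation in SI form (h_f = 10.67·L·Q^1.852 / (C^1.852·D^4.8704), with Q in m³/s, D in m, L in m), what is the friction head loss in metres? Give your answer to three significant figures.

h_f ≈ 5.75 m

h_f = 10.67·1330·0.115^1.852 / (90.4^1.852·0.394^4.8704) = 5.750 m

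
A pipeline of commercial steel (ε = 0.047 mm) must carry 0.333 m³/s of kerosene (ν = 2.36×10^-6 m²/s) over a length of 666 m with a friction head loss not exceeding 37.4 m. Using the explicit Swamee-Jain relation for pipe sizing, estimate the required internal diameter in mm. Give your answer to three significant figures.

Swamee-Jain (Type III): D = 0.66·[ε^1.25·(LQ²/(gh_f))^4.75 + ν·Q^9.4·(L/(gh_f))^5.2]^0.04
LQ²/(gh_f) = 0.2013; L/(gh_f) = 1.815
Term 1 = ε^1.25·(…)^4.75 = 1.92×10^-9; Term 2 = ν·Q^9.4·(…)^5.2 = 1.70×10^-9
D = 0.66·(1.92×10^-9 + 1.70×10^-9)^0.04 = 0.3033 m = 303 mm
Check: V = 4.61 m/s, Re = 5.92×10^5, f = 0.01483, h_f = 35.3 m ≈ 37.4 m ✓

D ≈ 303 mm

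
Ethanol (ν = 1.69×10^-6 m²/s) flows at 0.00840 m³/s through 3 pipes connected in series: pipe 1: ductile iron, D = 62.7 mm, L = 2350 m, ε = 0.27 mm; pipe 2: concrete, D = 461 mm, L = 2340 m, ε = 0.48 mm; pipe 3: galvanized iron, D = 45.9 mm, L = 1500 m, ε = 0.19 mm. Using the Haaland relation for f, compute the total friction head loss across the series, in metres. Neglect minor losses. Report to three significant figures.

Pipe 1: V = 2.721 m/s, Re = 1.01×10^5, ε/D = 0.00431, f = 0.03002, h_1 = f(L/D)V²/2g = 424.5 m
Pipe 2: V = 0.05033 m/s, Re = 1.37×10^4, ε/D = 0.00104, f = 0.02996, h_2 = f(L/D)V²/2g = 0.01963 m
Pipe 3: V = 5.076 m/s, Re = 1.38×10^5, ε/D = 0.00414, f = 0.02946, h_3 = f(L/D)V²/2g = 1265 m
Series → Q common, losses add: H = Σh = 1689 m

H ≈ 1690 m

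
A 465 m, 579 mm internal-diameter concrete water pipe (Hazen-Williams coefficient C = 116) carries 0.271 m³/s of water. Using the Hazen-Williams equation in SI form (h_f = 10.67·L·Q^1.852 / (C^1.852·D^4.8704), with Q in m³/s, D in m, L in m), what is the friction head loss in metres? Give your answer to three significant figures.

h_f = 10.67·465·0.271^1.852 / (116^1.852·0.579^4.8704) = 0.9505 m

h_f ≈ 0.950 m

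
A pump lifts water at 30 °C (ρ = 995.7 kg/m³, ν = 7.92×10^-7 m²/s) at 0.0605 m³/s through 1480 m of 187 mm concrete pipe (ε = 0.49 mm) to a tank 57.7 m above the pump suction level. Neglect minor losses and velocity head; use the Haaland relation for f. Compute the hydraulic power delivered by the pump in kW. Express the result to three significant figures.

V = 4Q/(πD²) = 2.203 m/s; Re = 5.20×10^5; ε/D = 0.00262; f = 0.02551
h_f = f(L/D)V²/2g = 49.93 m
Total head H = z + h_f = 57.7 + 49.93 = 107.6 m
P_hyd = ρgQH = 995.7·9.81·0.0605·107.6 = 63.60 kW

P_hyd ≈ 63.6 kW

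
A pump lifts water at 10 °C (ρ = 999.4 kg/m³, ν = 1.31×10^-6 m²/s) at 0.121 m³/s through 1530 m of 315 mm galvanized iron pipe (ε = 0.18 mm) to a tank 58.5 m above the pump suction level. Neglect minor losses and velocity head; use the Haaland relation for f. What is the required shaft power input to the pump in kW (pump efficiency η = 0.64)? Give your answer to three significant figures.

V = 4Q/(πD²) = 1.553 m/s; Re = 3.73×10^5; ε/D = 5.71×10^-4; f = 0.01826
h_f = f(L/D)V²/2g = 10.89 m
Total head H = z + h_f = 58.5 + 10.89 = 69.39 m
P_hyd = ρgQH = 999.4·9.81·0.121·69.39 = 82.32 kW
P_shaft = P_hyd/η = 82.32/0.64 = 128.6 kW

P_shaft ≈ 129 kW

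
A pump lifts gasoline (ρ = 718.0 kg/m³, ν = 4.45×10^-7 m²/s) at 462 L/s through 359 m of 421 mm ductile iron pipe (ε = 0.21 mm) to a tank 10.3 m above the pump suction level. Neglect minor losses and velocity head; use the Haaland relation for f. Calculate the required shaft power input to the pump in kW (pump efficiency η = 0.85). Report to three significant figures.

V = 4Q/(πD²) = 3.319 m/s; Re = 3.14×10^6; ε/D = 4.99×10^-4; f = 0.01687
h_f = f(L/D)V²/2g = 8.075 m
Total head H = z + h_f = 10.3 + 8.075 = 18.38 m
P_hyd = ρgQH = 718.0·9.81·0.462·18.38 = 59.80 kW
P_shaft = P_hyd/η = 59.80/0.85 = 70.35 kW

P_shaft ≈ 70.3 kW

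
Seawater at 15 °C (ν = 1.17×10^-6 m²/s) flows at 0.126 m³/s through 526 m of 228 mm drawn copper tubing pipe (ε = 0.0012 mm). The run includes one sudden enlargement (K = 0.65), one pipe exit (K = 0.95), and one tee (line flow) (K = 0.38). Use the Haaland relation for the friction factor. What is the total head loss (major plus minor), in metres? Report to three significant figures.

V = 4Q/(πD²) = 3.086 m/s; V²/2g = 0.4854 m
Re = 6.01×10^5, ε/D = 5.26×10^-6 → f = 0.01271 (Haaland)
Major: h_f = f(L/D)·V²/2g = 0.01271·2307·0.4854 = 14.23 m
Minor: ΣK = 1.98; h_m = ΣK·V²/2g = 0.9611 m
Total H_L = 14.23 + 0.9611 = 15.19 m

H_L ≈ 15.2 m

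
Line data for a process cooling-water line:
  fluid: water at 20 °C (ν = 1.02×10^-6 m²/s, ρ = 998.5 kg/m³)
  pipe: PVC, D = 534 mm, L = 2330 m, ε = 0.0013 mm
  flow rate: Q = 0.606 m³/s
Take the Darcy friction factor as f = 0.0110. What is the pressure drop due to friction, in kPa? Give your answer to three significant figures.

Δp ≈ 175 kPa

V = 4Q/(πD²) = 4·0.606/(π·0.534²) = 2.706 m/s
h_f = f(L/D)V²/(2g) = 0.01100·(2330/0.534)·2.706²/(2·9.81) = 17.91 m
Δp = ρg·h_f = 998.5·9.81·17.91 = 175.4 kPa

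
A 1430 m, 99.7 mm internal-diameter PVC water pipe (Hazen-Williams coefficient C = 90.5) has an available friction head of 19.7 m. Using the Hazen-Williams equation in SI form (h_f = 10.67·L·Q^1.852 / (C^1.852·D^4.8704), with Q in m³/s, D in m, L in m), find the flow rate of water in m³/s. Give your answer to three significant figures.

Rearranging: Q = [h_f·C^1.852·D^4.8704 / (10.67·L)]^(1/1.852)
Q = [19.7·90.5^1.852·0.0997^4.8704 / (10.67·1430)]^0.540 = 0.005800 m³/s

Q ≈ 0.00580 m³/s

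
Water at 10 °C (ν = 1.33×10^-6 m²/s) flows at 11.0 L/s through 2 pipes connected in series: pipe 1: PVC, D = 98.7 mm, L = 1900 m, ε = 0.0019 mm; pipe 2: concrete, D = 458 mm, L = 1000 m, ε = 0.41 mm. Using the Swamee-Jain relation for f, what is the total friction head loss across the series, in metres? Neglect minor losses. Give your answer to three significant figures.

H ≈ 36.0 m

Pipe 1: V = 1.438 m/s, Re = 1.07×10^5, ε/D = 1.93×10^-5, f = 0.01775, h_1 = f(L/D)V²/2g = 35.99 m
Pipe 2: V = 0.06677 m/s, Re = 2.30×10^4, ε/D = 8.95×10^-4, f = 0.02715, h_2 = f(L/D)V²/2g = 0.01347 m
Series → Q common, losses add: H = Σh = 36.00 m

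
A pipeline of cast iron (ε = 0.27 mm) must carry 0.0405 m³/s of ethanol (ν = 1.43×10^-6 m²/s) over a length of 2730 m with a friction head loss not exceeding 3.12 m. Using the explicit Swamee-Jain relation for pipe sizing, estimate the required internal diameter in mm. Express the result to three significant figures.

D ≈ 308 mm

Swamee-Jain (Type III): D = 0.66·[ε^1.25·(LQ²/(gh_f))^4.75 + ν·Q^9.4·(L/(gh_f))^5.2]^0.04
LQ²/(gh_f) = 0.1463; L/(gh_f) = 89.19
Term 1 = ε^1.25·(…)^4.75 = 3.75×10^-9; Term 2 = ν·Q^9.4·(…)^5.2 = 1.61×10^-9
D = 0.66·(3.75×10^-9 + 1.61×10^-9)^0.04 = 0.3081 m = 308 mm
Check: V = 0.543 m/s, Re = 1.17×10^5, f = 0.02157, h_f = 2.87 m ≈ 3.12 m ✓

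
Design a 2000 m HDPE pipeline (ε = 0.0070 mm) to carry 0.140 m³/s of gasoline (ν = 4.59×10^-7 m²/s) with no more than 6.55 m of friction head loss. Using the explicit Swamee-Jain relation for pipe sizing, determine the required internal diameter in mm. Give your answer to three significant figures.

D ≈ 361 mm

Swamee-Jain (Type III): D = 0.66·[ε^1.25·(LQ²/(gh_f))^4.75 + ν·Q^9.4·(L/(gh_f))^5.2]^0.04
LQ²/(gh_f) = 0.6101; L/(gh_f) = 31.13
Term 1 = ε^1.25·(…)^4.75 = 3.44×10^-8; Term 2 = ν·Q^9.4·(…)^5.2 = 2.51×10^-7
D = 0.66·(3.44×10^-8 + 2.51×10^-7)^0.04 = 0.3612 m = 361 mm
Check: V = 1.37 m/s, Re = 1.08×10^6, f = 0.01195, h_f = 6.29 m ≈ 6.55 m ✓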